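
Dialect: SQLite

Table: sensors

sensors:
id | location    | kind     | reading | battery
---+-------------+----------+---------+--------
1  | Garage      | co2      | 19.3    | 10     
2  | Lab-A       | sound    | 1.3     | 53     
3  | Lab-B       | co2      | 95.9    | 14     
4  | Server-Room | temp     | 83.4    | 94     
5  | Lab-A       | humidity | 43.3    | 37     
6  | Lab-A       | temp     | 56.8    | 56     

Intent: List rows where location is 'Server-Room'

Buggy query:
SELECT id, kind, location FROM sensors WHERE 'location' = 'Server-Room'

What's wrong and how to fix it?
Bug: Single quotes denote string literals in SQL; the column name is being compared as a constant string

Fix: Remove the quotes around the column name (or use double quotes for an identifier)

Corrected query:
SELECT id, kind, location FROM sensors WHERE location = 'Server-Room'

Result:
id | kind | location   
---+------+------------
4  | temp | Server-Room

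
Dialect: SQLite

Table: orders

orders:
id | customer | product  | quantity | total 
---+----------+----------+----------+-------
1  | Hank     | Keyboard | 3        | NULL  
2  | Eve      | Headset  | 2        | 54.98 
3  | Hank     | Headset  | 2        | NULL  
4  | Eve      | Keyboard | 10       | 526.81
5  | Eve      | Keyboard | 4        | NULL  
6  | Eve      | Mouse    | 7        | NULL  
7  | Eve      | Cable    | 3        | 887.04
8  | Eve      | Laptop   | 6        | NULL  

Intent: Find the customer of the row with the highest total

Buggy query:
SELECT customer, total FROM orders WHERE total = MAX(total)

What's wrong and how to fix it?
Bug: WHERE is evaluated per row; an aggregate over the whole table isn't defined there

Fix: Use a subquery: WHERE total = (SELECT MAX(total) FROM orders)

Corrected query:
SELECT customer, total FROM orders WHERE total = (SELECT MAX(total) FROM orders)

Result:
customer | total 
---------+-------
Eve      | 887.04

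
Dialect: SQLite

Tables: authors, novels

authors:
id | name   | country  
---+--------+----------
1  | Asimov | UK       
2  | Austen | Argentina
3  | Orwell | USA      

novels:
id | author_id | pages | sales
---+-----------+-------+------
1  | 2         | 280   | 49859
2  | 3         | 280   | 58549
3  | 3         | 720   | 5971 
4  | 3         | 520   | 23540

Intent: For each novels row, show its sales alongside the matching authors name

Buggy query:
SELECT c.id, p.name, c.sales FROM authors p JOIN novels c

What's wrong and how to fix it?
Bug: JOIN with no ON clause produces a cartesian product; every novels row pairs with every authors row

Fix: Specify the join condition linking the foreign key to the parent id

Corrected query:
SELECT c.id, p.name, c.sales FROM authors p JOIN novels c ON c.author_id = p.id

Result:
id | name   | sales
---+--------+------
1  | Austen | 49859
2  | Orwell | 58549
3  | Orwell | 5971 
4  | Orwell | 23540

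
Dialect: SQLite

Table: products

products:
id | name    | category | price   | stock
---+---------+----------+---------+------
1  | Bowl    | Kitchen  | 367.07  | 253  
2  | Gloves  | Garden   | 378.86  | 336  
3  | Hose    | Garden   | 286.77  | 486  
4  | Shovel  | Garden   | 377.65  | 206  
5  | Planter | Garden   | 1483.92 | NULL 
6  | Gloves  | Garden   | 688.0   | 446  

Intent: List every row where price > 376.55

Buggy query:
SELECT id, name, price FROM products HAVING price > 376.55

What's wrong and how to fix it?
Bug: This is a non-aggregate query (no GROUP BY, no aggregates), so in SQLite the HAVING clause is invalid here; a row-level condition belongs in WHERE

Fix: Replace HAVING with WHERE since the condition applies to individual rows

Corrected query:
SELECT id, name, price FROM products WHERE price > 376.55

Result:
id | name    | price  
---+---------+--------
2  | Gloves  | 378.86 
4  | Shovel  | 377.65 
5  | Planter | 1483.92
6  | Gloves  | 688    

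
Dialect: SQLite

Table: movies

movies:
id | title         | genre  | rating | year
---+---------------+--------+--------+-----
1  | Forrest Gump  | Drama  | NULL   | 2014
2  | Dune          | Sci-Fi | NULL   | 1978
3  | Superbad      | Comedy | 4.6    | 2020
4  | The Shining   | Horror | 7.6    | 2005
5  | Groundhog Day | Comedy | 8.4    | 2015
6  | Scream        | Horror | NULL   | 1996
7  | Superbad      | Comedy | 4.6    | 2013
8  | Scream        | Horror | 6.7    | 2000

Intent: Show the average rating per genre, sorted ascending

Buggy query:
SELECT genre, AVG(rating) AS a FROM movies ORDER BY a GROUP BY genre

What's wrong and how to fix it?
Bug: GROUP BY must precede ORDER BY

Fix: Move ORDER BY to the end, after GROUP BY

Corrected query:
SELECT genre, AVG(rating) AS a FROM movies GROUP BY genre ORDER BY a

Result:
genre  | a       
-------+---------
Drama  | NULL    
Sci-Fi | NULL    
Comedy | 5.866667
Horror | 7.15    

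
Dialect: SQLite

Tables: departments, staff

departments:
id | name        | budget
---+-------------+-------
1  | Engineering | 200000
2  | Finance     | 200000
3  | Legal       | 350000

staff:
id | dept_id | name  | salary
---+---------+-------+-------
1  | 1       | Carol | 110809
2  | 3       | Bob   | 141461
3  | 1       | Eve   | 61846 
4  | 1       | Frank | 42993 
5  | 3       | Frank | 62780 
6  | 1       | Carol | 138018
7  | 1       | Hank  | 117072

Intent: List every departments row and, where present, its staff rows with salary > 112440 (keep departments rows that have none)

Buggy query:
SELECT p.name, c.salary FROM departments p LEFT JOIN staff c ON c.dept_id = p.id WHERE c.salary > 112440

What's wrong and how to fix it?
Bug: Filtering c.salary in WHERE discards the NULL rows produced by LEFT JOIN, turning it into an inner join

Fix: Move the right-table condition into the ON clause so unmatched parents are kept

Corrected query:
SELECT p.name, c.salary FROM departments p LEFT JOIN staff c ON c.dept_id = p.id AND c.salary > 112440

Result:
name        | salary
------------+-------
Engineering | 117072
Engineering | 138018
Finance     | NULL  
Legal       | 141461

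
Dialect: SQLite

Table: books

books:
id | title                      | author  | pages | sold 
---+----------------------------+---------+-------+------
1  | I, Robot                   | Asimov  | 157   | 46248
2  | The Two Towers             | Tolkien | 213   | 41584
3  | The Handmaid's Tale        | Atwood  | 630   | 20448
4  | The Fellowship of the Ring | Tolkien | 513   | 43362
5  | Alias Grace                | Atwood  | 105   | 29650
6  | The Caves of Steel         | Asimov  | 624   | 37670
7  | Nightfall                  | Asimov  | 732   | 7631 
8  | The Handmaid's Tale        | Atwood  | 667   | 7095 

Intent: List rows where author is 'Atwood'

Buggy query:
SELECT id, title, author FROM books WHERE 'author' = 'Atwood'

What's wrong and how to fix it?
Bug: 'author' in single quotes is a string literal, not the column; the comparison is literal-vs-literal and never true

Fix: Reference the column as author without single quotes

Corrected query:
SELECT id, title, author FROM books WHERE author = 'Atwood'

Result:
id | title               | author
---+---------------------+-------
3  | The Handmaid's Tale | Atwood
5  | Alias Grace         | Atwood
8  | The Handmaid's Tale | Atwood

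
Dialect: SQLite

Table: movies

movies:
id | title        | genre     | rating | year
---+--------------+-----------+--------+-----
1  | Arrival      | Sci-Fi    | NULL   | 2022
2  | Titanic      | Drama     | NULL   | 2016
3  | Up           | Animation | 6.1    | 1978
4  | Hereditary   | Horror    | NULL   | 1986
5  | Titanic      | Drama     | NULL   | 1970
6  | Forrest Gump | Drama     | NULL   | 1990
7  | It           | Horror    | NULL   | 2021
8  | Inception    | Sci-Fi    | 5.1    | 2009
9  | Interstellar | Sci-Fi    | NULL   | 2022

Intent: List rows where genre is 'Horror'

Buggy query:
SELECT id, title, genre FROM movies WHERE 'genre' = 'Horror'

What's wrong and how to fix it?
Bug: Single quotes denote string literals in SQL; the column name is being compared as a constant string

Fix: Remove the quotes around the column name (or use double quotes for an identifier)

Corrected query:
SELECT id, title, genre FROM movies WHERE genre = 'Horror'

Result:
id | title      | genre 
---+------------+-------
4  | Hereditary | Horror
7  | It         | Horror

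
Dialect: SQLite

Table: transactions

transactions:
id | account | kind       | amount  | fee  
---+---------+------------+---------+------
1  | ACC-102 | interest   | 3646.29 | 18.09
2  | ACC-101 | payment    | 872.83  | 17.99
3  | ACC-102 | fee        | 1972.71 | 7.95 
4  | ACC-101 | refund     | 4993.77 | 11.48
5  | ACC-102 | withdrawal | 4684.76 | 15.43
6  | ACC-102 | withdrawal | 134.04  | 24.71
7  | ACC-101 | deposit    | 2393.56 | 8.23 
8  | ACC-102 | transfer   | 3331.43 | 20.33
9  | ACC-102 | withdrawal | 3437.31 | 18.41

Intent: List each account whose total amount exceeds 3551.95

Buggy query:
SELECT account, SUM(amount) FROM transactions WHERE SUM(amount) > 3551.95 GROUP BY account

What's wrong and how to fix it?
Bug: WHERE runs before GROUP BY, so aggregates aren't available there

Fix: Use HAVING (which filters groups after aggregation) instead of WHERE

Corrected query:
SELECT account, SUM(amount) FROM transactions GROUP BY account HAVING SUM(amount) > 3551.95

Result:
account | SUM(amount)
--------+------------
ACC-101 | 8260.16    
ACC-102 | 17206.54   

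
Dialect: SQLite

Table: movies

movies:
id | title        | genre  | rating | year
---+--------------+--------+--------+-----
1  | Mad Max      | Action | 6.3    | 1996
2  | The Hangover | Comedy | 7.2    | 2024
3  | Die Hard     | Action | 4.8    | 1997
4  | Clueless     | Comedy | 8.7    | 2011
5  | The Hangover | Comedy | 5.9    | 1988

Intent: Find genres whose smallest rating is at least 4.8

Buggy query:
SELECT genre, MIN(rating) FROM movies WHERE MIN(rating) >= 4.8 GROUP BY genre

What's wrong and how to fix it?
Bug: MIN() in WHERE is a misuse of aggregate

Fix: Replace WHERE with HAVING after the GROUP BY

Corrected query:
SELECT genre, MIN(rating) FROM movies GROUP BY genre HAVING MIN(rating) >= 4.8

Result:
genre  | MIN(rating)
-------+------------
Action | 4.8        
Comedy | 5.9        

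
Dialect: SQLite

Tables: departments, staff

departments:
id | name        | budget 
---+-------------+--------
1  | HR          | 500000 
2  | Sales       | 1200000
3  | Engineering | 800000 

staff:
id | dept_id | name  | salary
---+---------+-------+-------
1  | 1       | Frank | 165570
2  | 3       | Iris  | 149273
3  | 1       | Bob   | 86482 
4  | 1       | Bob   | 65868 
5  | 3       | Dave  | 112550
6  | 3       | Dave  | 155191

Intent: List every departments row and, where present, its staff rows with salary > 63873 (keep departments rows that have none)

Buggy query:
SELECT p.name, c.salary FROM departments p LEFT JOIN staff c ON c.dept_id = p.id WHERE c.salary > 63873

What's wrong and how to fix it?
Bug: A WHERE condition on the right-hand table after LEFT JOIN drops unmatched parents

Fix: Put 'c.salary > 63873' in the JOIN's ON clause instead of WHERE

Corrected query:
SELECT p.name, c.salary FROM departments p LEFT JOIN staff c ON c.dept_id = p.id AND c.salary > 63873

Result:
name        | salary
------------+-------
HR          | 65868 
HR          | 86482 
HR          | 165570
Sales       | NULL  
Engineering | 112550
Engineering | 149273
Engineering | 155191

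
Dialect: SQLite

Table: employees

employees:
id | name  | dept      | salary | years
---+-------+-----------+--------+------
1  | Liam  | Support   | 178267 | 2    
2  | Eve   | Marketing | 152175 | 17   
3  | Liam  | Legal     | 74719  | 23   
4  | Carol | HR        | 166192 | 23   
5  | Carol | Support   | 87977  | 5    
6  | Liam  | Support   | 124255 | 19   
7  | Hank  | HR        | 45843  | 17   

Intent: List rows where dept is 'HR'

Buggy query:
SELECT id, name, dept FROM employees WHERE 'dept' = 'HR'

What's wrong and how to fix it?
Bug: Single quotes denote string literals in SQL; the column name is being compared as a constant string

Fix: Remove the quotes around the column name (or use double quotes for an identifier)

Corrected query:
SELECT id, name, dept FROM employees WHERE dept = 'HR'

Result:
id | name  | dept
---+-------+-----
4  | Carol | HR  
7  | Hank  | HR  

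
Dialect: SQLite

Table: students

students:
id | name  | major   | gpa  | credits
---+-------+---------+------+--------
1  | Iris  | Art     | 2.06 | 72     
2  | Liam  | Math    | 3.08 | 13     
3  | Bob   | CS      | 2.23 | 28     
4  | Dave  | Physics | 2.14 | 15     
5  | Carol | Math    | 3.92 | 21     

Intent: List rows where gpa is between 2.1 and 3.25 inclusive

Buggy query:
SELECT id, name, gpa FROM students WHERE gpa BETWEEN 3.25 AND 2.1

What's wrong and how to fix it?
Bug: The bounds are reversed; BETWEEN a AND b requires a <= b to match anything

Fix: Write BETWEEN 2.1 AND 3.25

Corrected query:
SELECT id, name, gpa FROM students WHERE gpa BETWEEN 2.1 AND 3.25

Result:
id | name | gpa 
---+------+-----
2  | Liam | 3.08
3  | Bob  | 2.23
4  | Dave | 2.14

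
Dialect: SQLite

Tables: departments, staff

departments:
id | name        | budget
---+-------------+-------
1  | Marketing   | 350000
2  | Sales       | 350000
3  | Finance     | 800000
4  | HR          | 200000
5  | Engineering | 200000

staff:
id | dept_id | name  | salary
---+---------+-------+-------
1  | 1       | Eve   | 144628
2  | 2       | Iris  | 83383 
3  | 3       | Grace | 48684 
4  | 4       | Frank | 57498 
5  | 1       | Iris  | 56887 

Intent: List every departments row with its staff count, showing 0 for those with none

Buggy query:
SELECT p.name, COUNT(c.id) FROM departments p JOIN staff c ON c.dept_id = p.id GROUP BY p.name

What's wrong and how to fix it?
Bug: INNER JOIN drops departments rows that have no matching staff rows

Fix: Switch to LEFT JOIN to retain unmatched parent rows

Corrected query:
SELECT p.name, COUNT(c.id) FROM departments p LEFT JOIN staff c ON c.dept_id = p.id GROUP BY p.name

Result:
name        | COUNT(c.id)
------------+------------
Engineering | 0          
Finance     | 1          
HR          | 1          
Marketing   | 2          
Sales       | 1          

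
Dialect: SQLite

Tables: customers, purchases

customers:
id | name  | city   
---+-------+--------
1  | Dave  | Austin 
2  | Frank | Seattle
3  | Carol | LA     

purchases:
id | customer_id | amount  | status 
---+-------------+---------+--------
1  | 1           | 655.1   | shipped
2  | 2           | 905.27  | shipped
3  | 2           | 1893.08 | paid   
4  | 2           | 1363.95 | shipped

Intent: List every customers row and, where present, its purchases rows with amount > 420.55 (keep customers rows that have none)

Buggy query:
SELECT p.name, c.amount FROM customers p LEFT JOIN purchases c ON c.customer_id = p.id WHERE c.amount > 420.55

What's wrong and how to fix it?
Bug: Filtering c.amount in WHERE discards the NULL rows produced by LEFT JOIN, turning it into an inner join

Fix: Move the right-table condition into the ON clause so unmatched parents are kept

Corrected query:
SELECT p.name, c.amount FROM customers p LEFT JOIN purchases c ON c.customer_id = p.id AND c.amount > 420.55

Result:
name  | amount 
------+--------
Dave  | 655.1  
Frank | 905.27 
Frank | 1363.95
Frank | 1893.08
Carol | NULL   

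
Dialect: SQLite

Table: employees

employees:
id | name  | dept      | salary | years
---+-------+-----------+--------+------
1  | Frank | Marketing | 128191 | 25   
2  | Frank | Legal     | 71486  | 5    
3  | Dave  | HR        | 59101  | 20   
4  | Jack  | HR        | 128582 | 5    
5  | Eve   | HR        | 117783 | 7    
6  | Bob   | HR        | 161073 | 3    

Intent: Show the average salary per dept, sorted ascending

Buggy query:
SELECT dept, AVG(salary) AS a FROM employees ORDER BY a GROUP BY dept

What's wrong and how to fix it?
Bug: ORDER BY appears before GROUP BY; SQL clause order requires GROUP BY first

Fix: Reorder: SELECT … FROM … GROUP BY … ORDER BY …

Corrected query:
SELECT dept, AVG(salary) AS a FROM employees GROUP BY dept ORDER BY a

Result:
dept      | a        
----------+----------
Legal     | 71486    
HR        | 116634.75
Marketing | 128191   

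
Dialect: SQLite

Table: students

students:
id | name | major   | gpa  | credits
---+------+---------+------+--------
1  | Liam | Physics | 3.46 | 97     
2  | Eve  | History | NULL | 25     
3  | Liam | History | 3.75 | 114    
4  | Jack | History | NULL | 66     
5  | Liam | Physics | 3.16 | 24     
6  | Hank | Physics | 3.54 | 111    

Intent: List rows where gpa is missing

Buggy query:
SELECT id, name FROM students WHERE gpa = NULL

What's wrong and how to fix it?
Bug: Comparing to NULL with '=' never matches; NULL = NULL is unknown, not true

Fix: Replace '= NULL' with 'IS NULL'

Corrected query:
SELECT id, name FROM students WHERE gpa IS NULL

Result:
id | name
---+-----
2  | Eve 
4  | Jack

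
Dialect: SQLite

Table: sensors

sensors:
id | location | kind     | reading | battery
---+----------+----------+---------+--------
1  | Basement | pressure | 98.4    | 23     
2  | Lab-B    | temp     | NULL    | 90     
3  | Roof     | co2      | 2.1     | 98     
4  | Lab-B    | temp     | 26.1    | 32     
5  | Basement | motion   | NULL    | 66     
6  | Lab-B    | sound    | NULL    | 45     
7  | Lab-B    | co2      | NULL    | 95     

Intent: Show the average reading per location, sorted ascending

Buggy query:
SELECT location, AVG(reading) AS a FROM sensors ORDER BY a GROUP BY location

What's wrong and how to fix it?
Bug: GROUP BY must precede ORDER BY

Fix: Move ORDER BY to the end, after GROUP BY

Corrected query:
SELECT location, AVG(reading) AS a FROM sensors GROUP BY location ORDER BY a

Result:
location | a   
---------+-----
Roof     | 2.1 
Lab-B    | 26.1
Basement | 98.4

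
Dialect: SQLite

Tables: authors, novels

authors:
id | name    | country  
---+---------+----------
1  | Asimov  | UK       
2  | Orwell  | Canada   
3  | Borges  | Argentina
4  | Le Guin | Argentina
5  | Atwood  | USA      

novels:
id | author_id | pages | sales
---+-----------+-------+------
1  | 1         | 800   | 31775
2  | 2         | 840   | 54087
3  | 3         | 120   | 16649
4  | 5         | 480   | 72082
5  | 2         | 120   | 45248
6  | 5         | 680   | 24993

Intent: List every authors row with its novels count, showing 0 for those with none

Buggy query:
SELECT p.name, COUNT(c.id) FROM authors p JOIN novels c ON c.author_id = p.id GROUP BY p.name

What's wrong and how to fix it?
Bug: INNER JOIN drops authors rows that have no matching novels rows

Fix: Use LEFT JOIN so parents without children still appear (COUNT(c.id) gives 0)

Corrected query:
SELECT p.name, COUNT(c.id) FROM authors p LEFT JOIN novels c ON c.author_id = p.id GROUP BY p.name

Result:
name    | COUNT(c.id)
--------+------------
Asimov  | 1          
Atwood  | 2          
Borges  | 1          
Le Guin | 0          
Orwell  | 2          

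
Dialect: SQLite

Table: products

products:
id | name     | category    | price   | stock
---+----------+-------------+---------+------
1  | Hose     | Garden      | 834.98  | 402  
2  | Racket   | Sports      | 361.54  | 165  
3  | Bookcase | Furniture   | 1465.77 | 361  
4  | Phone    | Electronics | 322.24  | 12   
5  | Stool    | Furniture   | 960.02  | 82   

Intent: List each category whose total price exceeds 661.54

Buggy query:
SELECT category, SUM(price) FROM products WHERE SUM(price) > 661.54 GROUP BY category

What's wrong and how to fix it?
Bug: SUM(price) is an aggregate, but WHERE filters rows before aggregation

Fix: Move the aggregate condition to a HAVING clause

Corrected query:
SELECT category, SUM(price) FROM products GROUP BY category HAVING SUM(price) > 661.54

Result:
category  | SUM(price)
----------+-----------
Furniture | 2425.79   
Garden    | 834.98    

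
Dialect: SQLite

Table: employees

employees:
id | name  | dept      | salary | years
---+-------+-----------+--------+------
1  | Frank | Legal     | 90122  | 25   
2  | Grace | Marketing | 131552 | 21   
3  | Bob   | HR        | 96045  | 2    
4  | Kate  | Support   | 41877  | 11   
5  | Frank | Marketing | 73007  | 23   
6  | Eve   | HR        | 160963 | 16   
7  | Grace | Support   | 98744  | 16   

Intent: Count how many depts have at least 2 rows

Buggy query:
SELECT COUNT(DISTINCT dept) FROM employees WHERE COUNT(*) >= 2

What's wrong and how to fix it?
Bug: WHERE filters individual rows, not groups, so a group-level COUNT is invalid there

Fix: Group first with HAVING COUNT(*) >= 2, then COUNT the resulting groups

Corrected query:
SELECT COUNT(*) FROM (SELECT dept FROM employees GROUP BY dept HAVING COUNT(*) >= 2)

Result:
COUNT(*)
--------
3       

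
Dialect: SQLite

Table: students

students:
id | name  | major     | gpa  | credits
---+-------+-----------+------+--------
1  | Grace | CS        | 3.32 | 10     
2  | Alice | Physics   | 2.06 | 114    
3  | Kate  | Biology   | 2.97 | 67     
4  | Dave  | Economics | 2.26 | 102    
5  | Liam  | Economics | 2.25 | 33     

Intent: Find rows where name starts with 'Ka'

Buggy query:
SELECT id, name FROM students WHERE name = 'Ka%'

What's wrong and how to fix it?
Bug: '=' compares the literal string including the % character; pattern matching needs LIKE

Fix: Use LIKE for wildcard pattern matching

Corrected query:
SELECT id, name FROM students WHERE name LIKE 'Ka%'

Result:
id | name
---+-----
3  | Kate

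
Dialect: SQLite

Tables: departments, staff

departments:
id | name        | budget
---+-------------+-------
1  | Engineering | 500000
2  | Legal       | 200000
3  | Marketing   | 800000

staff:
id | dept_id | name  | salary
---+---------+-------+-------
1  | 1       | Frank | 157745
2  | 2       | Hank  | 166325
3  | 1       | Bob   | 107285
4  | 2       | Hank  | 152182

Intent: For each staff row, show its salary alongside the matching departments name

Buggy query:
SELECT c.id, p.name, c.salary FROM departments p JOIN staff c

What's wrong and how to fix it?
Bug: Missing join condition: each staff row is matched to all departments rows instead of just its own

Fix: Specify the join condition linking the foreign key to the parent id

Corrected query:
SELECT c.id, p.name, c.salary FROM departments p JOIN staff c ON c.dept_id = p.id

Result:
id | name        | salary
---+-------------+-------
1  | Engineering | 157745
2  | Legal       | 166325
3  | Engineering | 107285
4  | Legal       | 152182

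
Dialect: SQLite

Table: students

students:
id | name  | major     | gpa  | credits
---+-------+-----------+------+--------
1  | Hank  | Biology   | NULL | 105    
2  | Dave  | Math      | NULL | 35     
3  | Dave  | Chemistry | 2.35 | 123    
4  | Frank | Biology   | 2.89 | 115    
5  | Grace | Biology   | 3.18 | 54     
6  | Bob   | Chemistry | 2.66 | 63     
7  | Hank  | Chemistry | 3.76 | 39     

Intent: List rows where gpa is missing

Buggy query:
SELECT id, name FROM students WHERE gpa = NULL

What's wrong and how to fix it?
Bug: Comparing to NULL with '=' never matches; NULL = NULL is unknown, not true

Fix: Replace '= NULL' with 'IS NULL'

Corrected query:
SELECT id, name FROM students WHERE gpa IS NULL

Result:
id | name
---+-----
1  | Hank
2  | Dave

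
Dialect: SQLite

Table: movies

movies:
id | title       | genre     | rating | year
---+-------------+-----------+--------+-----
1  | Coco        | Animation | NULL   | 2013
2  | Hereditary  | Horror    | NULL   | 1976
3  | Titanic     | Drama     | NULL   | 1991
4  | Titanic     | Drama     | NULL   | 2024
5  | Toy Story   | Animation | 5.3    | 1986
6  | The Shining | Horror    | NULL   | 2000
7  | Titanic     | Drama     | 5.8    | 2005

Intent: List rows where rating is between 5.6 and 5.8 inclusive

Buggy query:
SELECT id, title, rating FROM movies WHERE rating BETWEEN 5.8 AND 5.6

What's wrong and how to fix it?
Bug: BETWEEN expects the lower bound first; with 5.8 AND 5.6 the range is empty

Fix: Swap the bounds so the smaller value comes first

Corrected query:
SELECT id, title, rating FROM movies WHERE rating BETWEEN 5.6 AND 5.8

Result:
id | title   | rating
---+---------+-------
7  | Titanic | 5.8   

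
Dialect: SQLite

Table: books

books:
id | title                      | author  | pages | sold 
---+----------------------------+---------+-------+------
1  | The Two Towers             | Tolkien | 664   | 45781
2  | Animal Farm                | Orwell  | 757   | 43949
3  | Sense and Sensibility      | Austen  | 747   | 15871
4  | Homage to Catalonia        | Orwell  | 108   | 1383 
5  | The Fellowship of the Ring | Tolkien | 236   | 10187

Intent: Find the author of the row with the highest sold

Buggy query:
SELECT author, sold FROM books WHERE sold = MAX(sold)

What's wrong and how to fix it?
Bug: WHERE is evaluated per row; an aggregate over the whole table isn't defined there

Fix: Wrap MAX in a scalar subquery so WHERE compares against a single value

Corrected query:
SELECT author, sold FROM books WHERE sold = (SELECT MAX(sold) FROM books)

Result:
author  | sold 
--------+------
Tolkien | 45781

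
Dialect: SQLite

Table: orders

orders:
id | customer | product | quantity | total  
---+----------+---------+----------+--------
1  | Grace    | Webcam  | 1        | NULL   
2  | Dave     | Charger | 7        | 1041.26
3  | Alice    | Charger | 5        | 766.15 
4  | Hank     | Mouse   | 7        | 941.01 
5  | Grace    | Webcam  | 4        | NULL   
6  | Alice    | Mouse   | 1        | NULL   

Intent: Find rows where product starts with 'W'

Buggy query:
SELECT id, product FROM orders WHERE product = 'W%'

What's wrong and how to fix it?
Bug: '=' compares the literal string including the % character; pattern matching needs LIKE

Fix: Use LIKE for wildcard pattern matching

Corrected query:
SELECT id, product FROM orders WHERE product LIKE 'W%'

Result:
id | product
---+--------
1  | Webcam 
5  | Webcam 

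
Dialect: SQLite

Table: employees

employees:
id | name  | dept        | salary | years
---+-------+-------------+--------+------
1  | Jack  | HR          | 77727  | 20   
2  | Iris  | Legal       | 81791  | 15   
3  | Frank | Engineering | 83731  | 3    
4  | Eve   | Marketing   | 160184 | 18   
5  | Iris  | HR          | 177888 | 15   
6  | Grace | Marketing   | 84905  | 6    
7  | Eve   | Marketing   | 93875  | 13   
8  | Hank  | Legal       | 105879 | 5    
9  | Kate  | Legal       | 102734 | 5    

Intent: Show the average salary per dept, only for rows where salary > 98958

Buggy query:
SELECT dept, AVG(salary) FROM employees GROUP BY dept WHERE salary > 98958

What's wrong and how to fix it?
Bug: WHERE cannot follow GROUP BY

Fix: Move the WHERE clause before GROUP BY

Corrected query:
SELECT dept, AVG(salary) FROM employees WHERE salary > 98958 GROUP BY dept

Result:
dept      | AVG(salary)
----------+------------
HR        | 177888     
Legal     | 104306.5   
Marketing | 160184     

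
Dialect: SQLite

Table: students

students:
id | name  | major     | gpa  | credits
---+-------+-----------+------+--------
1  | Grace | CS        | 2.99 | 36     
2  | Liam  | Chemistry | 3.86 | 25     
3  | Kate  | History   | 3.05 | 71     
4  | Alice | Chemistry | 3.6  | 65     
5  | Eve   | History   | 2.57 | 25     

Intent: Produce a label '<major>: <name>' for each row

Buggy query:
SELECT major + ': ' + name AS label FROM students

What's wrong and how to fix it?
Bug: SQLite uses || for string concatenation; + coerces text to numbers (yielding 0)

Fix: Replace + with || to concatenate text

Corrected query:
SELECT major || ': ' || name AS label FROM students

Result:
label           
----------------
CS: Grace       
Chemistry: Liam 
History: Kate   
Chemistry: Alice
History: Eve    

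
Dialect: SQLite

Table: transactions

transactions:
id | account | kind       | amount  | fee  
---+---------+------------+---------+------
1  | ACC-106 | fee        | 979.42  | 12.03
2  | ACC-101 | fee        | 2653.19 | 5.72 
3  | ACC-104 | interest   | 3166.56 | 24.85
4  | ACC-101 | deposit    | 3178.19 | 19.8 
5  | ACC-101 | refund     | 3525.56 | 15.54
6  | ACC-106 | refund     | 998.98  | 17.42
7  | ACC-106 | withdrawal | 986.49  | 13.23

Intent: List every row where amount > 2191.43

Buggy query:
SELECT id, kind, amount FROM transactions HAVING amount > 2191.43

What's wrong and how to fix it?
Bug: This is a non-aggregate query (no GROUP BY, no aggregates), so in SQLite the HAVING clause is invalid here; a row-level condition belongs in WHERE

Fix: Replace HAVING with WHERE since the condition applies to individual rows

Corrected query:
SELECT id, kind, amount FROM transactions WHERE amount > 2191.43

Result:
id | kind     | amount 
---+----------+--------
2  | fee      | 2653.19
3  | interest | 3166.56
4  | deposit  | 3178.19
5  | refund   | 3525.56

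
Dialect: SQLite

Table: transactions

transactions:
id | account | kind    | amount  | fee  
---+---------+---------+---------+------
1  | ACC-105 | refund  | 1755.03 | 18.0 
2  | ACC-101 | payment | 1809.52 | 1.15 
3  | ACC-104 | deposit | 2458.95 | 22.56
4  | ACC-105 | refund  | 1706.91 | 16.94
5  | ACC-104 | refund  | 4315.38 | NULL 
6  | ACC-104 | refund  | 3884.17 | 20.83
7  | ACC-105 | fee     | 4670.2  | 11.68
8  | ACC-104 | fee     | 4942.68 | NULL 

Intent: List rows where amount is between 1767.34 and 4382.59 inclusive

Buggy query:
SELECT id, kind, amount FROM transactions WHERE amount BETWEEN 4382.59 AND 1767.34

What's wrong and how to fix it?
Bug: The bounds are reversed; BETWEEN a AND b requires a <= b to match anything

Fix: Swap the bounds so the smaller value comes first

Corrected query:
SELECT id, kind, amount FROM transactions WHERE amount BETWEEN 1767.34 AND 4382.59

Result:
id | kind    | amount 
---+---------+--------
2  | payment | 1809.52
3  | deposit | 2458.95
5  | refund  | 4315.38
6  | refund  | 3884.17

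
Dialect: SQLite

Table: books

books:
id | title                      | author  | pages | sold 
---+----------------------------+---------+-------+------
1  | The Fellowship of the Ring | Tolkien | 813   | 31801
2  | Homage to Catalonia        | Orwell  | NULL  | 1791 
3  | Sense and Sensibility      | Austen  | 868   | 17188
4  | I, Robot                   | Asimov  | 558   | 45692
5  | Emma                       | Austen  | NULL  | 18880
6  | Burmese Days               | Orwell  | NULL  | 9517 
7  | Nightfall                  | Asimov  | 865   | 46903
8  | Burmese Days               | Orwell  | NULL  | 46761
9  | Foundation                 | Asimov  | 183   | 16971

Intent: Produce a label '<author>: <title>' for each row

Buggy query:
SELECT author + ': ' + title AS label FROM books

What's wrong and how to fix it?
Bug: SQLite uses || for string concatenation; + coerces text to numbers (yielding 0)

Fix: Replace + with || to concatenate text

Corrected query:
SELECT author || ': ' || title AS label FROM books

Result:
label                              
-----------------------------------
Tolkien: The Fellowship of the Ring
Orwell: Homage to Catalonia        
Austen: Sense and Sensibility      
Asimov: I, Robot                   
Austen: Emma                       
Orwell: Burmese Days               
Asimov: Nightfall                  
Orwell: Burmese Days               
Asimov: Foundation                 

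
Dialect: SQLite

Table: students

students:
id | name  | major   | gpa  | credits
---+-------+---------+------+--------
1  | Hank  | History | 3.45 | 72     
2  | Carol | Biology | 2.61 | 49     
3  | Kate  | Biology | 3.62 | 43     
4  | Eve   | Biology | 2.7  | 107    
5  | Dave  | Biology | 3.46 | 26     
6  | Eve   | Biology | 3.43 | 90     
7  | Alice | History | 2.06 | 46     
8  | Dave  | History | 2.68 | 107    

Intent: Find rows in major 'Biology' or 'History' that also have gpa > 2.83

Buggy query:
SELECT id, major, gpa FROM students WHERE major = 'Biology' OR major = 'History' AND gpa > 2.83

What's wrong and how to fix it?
Bug: AND binds tighter than OR, so this parses as major = 'Biology' OR (major = 'History' AND gpa > 2.83)

Fix: Group the OR with parentheses (or use IN), then AND the threshold

Corrected query:
SELECT id, major, gpa FROM students WHERE (major = 'Biology' OR major = 'History') AND gpa > 2.83

Result:
id | major   | gpa 
---+---------+-----
1  | History | 3.45
3  | Biology | 3.62
5  | Biology | 3.46
6  | Biology | 3.43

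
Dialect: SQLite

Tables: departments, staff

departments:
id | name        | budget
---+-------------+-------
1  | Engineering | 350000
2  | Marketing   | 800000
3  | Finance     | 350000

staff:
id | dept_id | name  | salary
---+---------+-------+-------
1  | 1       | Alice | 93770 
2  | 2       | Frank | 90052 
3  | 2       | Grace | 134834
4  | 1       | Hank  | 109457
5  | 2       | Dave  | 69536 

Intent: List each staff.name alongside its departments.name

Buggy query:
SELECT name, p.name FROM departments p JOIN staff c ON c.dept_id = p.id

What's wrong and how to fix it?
Bug: Both tables have a 'name' column; the unqualified reference is ambiguous

Fix: Prefix ambiguous columns with the table alias

Corrected query:
SELECT c.name, p.name FROM departments p JOIN staff c ON c.dept_id = p.id

Result:
name  | name       
------+------------
Alice | Engineering
Frank | Marketing  
Grace | Marketing  
Hank  | Engineering
Dave  | Marketing  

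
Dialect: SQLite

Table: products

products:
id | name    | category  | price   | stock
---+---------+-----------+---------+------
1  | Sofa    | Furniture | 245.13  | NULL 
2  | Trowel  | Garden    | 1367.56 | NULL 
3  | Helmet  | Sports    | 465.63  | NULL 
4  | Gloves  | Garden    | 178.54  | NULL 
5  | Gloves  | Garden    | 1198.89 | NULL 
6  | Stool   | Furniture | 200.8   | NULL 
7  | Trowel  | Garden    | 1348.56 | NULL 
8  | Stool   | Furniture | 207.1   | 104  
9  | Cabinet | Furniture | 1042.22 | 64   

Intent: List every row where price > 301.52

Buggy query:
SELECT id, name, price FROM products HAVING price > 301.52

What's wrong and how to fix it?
Bug: HAVING filters the output of aggregation, but this query has no GROUP BY and no aggregate functions, so SQLite rejects it (HAVING clause on a non-aggregate query); the condition here is per row

Fix: Use WHERE for row-level filtering

Corrected query:
SELECT id, name, price FROM products WHERE price > 301.52

Result:
id | name    | price  
---+---------+--------
2  | Trowel  | 1367.56
3  | Helmet  | 465.63 
5  | Gloves  | 1198.89
7  | Trowel  | 1348.56
9  | Cabinet | 1042.22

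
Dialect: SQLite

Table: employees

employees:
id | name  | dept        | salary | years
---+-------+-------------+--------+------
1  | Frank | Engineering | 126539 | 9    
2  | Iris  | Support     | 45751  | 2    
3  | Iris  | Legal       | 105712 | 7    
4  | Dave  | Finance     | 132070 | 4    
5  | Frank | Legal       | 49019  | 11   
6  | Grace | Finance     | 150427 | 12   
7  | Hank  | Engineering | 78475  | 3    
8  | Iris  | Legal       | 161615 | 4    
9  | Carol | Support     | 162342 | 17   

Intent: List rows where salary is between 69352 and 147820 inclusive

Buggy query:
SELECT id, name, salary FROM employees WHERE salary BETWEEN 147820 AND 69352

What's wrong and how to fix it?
Bug: The bounds are reversed; BETWEEN a AND b requires a <= b to match anything

Fix: Write BETWEEN 69352 AND 147820

Corrected query:
SELECT id, name, salary FROM employees WHERE salary BETWEEN 69352 AND 147820

Result:
id | name  | salary
---+-------+-------
1  | Frank | 126539
3  | Iris  | 105712
4  | Dave  | 132070
7  | Hank  | 78475 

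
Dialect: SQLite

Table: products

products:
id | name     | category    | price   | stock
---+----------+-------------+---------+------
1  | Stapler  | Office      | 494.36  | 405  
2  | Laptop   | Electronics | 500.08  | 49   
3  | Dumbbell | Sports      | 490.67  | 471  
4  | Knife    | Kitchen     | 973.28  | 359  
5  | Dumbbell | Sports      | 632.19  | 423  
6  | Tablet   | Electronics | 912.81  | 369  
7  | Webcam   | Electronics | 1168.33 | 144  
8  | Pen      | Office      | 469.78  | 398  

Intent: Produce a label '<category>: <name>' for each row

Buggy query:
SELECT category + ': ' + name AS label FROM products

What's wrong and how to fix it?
Bug: '+' is numeric addition; on text columns SQLite converts them to 0 instead of concatenating

Fix: Replace + with || to concatenate text

Corrected query:
SELECT category || ': ' || name AS label FROM products

Result:
label              
-------------------
Office: Stapler    
Electronics: Laptop
Sports: Dumbbell   
Kitchen: Knife     
Sports: Dumbbell   
Electronics: Tablet
Electronics: Webcam
Office: Pen        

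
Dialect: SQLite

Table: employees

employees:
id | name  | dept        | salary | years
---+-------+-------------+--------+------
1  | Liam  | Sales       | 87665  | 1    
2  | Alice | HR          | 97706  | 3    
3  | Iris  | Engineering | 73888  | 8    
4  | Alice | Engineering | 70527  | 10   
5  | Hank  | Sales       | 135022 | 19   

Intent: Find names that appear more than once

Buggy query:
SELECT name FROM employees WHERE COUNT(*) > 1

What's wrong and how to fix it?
Bug: COUNT(*) is an aggregate and cannot be used in WHERE

Fix: Group first, then use HAVING for the count condition

Corrected query:
SELECT name FROM employees GROUP BY name HAVING COUNT(*) > 1

Result:
name 
-----
Alice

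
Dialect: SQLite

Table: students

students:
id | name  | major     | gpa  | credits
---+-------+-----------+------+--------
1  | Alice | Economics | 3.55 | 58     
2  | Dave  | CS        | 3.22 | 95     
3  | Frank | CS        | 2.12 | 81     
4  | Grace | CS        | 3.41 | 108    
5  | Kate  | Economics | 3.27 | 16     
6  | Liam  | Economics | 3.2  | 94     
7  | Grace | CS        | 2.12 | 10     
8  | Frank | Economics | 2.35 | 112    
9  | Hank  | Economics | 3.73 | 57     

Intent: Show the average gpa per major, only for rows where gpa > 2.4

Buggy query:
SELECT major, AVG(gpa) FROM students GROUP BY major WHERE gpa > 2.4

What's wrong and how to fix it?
Bug: Row-level WHERE must come before GROUP BY in the clause order

Fix: Place WHERE between FROM and GROUP BY

Corrected query:
SELECT major, AVG(gpa) FROM students WHERE gpa > 2.4 GROUP BY major

Result:
major     | AVG(gpa)
----------+---------
CS        | 3.315   
Economics | 3.4375  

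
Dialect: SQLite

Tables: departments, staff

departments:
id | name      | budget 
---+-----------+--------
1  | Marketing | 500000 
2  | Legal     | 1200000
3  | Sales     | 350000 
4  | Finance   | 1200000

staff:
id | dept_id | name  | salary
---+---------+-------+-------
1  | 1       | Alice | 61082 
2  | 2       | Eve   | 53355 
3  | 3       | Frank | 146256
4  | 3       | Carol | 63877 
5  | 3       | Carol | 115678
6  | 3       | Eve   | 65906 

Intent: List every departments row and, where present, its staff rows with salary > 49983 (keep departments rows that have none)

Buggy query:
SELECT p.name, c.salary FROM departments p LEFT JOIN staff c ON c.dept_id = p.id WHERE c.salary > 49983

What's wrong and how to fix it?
Bug: A WHERE condition on the right-hand table after LEFT JOIN drops unmatched parents

Fix: Move the right-table condition into the ON clause so unmatched parents are kept

Corrected query:
SELECT p.name, c.salary FROM departments p LEFT JOIN staff c ON c.dept_id = p.id AND c.salary > 49983

Result:
name      | salary
----------+-------
Marketing | 61082 
Legal     | 53355 
Sales     | 63877 
Sales     | 65906 
Sales     | 115678
Sales     | 146256
Finance   | NULL  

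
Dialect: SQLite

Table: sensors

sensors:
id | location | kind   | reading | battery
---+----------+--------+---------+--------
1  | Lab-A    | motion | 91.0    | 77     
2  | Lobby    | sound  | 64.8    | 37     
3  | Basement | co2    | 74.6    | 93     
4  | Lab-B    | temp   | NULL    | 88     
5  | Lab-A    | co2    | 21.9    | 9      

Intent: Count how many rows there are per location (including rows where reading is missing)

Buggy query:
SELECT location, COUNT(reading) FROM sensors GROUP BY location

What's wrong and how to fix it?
Bug: COUNT(reading) skips NULLs, so groups with missing reading are undercounted

Fix: Replace COUNT(reading) with COUNT(*)

Corrected query:
SELECT location, COUNT(*) FROM sensors GROUP BY location

Result:
location | COUNT(*)
---------+---------
Basement | 1       
Lab-A    | 2       
Lab-B    | 1       
Lobby    | 1       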